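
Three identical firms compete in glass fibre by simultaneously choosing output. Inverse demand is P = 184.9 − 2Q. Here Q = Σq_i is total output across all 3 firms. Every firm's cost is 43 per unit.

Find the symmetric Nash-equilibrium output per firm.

17.7375

A representative firm's profit is π_i = q_i(184.9 − 2Q) − 43q_i, with Q = q_i + Σ_{j≠i} q_j.
First-order condition: 141.9 − 4q_i − 2Σ_{j≠i} q_j = 0.
Imposing symmetry (q_j = q for all j) turns Σ_{j≠i} q_j into 2q, so 141.9 = 8q and q = 17.7375.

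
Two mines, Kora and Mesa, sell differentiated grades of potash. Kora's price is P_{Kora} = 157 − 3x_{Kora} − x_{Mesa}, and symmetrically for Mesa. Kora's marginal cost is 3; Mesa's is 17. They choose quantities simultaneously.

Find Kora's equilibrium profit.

1505.28

Mine Kora's profit: π = x_{Kora}(157 − 3x_{Kora} − x_{Mesa}) − 3x_{Kora}.
∂π/∂x_{Kora} = 154 − 6x_{Kora} − x_{Mesa} = 0 ⇒ x_{Kora} = 77/3 − (1/6)x_{Mesa}.
Similarly x_{Mesa} = 70/3 − (1/6)x_{Kora}.
Solving the two reaction functions simultaneously: (1 − (−1/6)(−1/6))x_{Kora} = 77/3 − (1/6)·(70/3), so (35/36)x_{Kora} = 196/9 and x_{Kora} = 22.4.
Then x_{Mesa} = 70/3 − (1/6)·22.4 = 19.6.
P_{Kora} = 157 − 3·22.4 − 19.6 = 70.2.
Profit = (70.2 − 3)·22.4 = 1505.28.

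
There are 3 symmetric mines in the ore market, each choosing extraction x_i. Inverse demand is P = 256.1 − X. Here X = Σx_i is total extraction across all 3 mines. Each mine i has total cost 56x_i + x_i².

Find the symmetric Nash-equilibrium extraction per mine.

A representative mine's profit is π_i = x_i(256.1 − X) − 56x_i − x_i², with X = x_i + Σ_{j≠i} x_j.
First-order condition: 200.1 − 4x_i − Σ_{j≠i} x_j = 0.
Imposing symmetry (x_j = x for all j) turns Σ_{j≠i} x_j into 2x, so 200.1 = 6x and x = 33.35.

33.35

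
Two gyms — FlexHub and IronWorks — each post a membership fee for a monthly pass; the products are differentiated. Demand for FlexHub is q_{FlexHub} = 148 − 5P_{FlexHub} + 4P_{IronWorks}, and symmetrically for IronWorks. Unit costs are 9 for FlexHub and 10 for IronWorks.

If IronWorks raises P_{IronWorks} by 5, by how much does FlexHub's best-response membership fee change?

FlexHub's profit: π = (P_{FlexHub} − 9)(148 − 5P_{FlexHub} + 4P_{IronWorks}).
∂π/∂P_{FlexHub} = 193 − 10P_{FlexHub} + 4P_{IronWorks} = 0 ⇒ P_{FlexHub} = 19.3 + 0.4P_{IronWorks}.
The reaction-function slope is 0.4, so a 5-unit rise in P_{IronWorks} moves P_{FlexHub} by 0.4 × 5 = 2. FlexHub's best response rises — the actions are strategic complements.

2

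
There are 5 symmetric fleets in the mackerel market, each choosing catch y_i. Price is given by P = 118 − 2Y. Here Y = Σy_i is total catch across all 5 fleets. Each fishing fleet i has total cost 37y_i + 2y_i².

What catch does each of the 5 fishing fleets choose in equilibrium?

A representative fishing fleet's profit is π_i = y_i(118 − 2Y) − 37y_i − 2y_i², with Y = y_i + Σ_{j≠i} y_j.
First-order condition: 81 − 8y_i − 2Σ_{j≠i} y_j = 0.
In a symmetric equilibrium every fishing fleet chooses the same y, so Σ_{j≠i} y_j = 4y. The condition becomes 81 − 16y = 0, giving y = 81/16 = 5.0625.

5.0625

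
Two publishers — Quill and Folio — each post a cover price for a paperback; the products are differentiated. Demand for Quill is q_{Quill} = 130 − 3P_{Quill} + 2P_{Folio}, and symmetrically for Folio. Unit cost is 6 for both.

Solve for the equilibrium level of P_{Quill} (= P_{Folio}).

Quill's profit: π = (P_{Quill} − 6)(130 − 3P_{Quill} + 2P_{Folio}).
∂π/∂P_{Quill} = 148 − 6P_{Quill} + 2P_{Folio} = 0 ⇒ P_{Quill} = 74/3 + (1/3)P_{Folio}.
By symmetry P_{Folio} = P_{Quill}; substituting into the reaction function, (2/3)P_{Quill} = 74/3 and P_{Quill} = 37.

37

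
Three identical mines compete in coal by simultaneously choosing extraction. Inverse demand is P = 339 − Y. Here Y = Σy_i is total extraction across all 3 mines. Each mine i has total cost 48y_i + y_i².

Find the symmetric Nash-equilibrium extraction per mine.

A representative mine's profit is π_i = y_i(339 − Y) − 48y_i − y_i², with Y = y_i + Σ_{j≠i} y_j.
First-order condition: 291 − 4y_i − Σ_{j≠i} y_j = 0.
Imposing symmetry (y_j = y for all j) turns Σ_{j≠i} y_j into 2y, so 291 = 6y and y = 48.5.

48.5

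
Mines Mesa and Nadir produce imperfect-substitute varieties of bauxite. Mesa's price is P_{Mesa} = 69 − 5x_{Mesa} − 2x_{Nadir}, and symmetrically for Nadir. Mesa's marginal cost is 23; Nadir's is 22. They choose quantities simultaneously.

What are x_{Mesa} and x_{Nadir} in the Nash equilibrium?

Mine Mesa's profit: π = x_{Mesa}(69 − 5x_{Mesa} − 2x_{Nadir}) − 23x_{Mesa}.
∂π/∂x_{Mesa} = 46 − 10x_{Mesa} − 2x_{Nadir} = 0 ⇒ x_{Mesa} = 4.6 − 0.2x_{Nadir}.
Similarly x_{Nadir} = 4.7 − 0.2x_{Mesa}.
Solving the two reaction functions simultaneously: (1 − (−0.2)(−0.2))x_{Mesa} = 4.6 − 0.2·4.7, so 0.96x_{Mesa} = 3.66 and x_{Mesa} = 3.8125.
Then x_{Nadir} = 4.7 − 0.2·3.8125 = 3.9375.

3.8125, 3.9375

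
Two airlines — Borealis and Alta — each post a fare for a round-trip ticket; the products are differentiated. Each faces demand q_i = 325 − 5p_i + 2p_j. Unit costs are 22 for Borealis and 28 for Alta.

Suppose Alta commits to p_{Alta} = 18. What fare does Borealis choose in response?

Borealis's profit: π = (p_{Borealis} − 22)(325 − 5p_{Borealis} + 2p_{Alta}).
∂π/∂p_{Borealis} = 435 − 10p_{Borealis} + 2p_{Alta} = 0 ⇒ p_{Borealis} = 43.5 + 0.2p_{Alta}.
At p_{Alta} = 18: p_{Borealis} = 43.5 + 0.2·18 = 47.1.

47.1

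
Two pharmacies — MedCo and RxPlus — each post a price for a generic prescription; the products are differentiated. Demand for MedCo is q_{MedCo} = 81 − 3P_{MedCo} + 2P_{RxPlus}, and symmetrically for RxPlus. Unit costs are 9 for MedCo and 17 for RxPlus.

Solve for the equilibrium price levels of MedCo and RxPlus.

MedCo's profit: π = (P_{MedCo} − 9)(81 − 3P_{MedCo} + 2P_{RxPlus}).
∂π/∂P_{MedCo} = 108 − 6P_{MedCo} + 2P_{RxPlus} = 0 ⇒ P_{MedCo} = 18 + (1/3)P_{RxPlus}.
Similarly P_{RxPlus} = 22 + (1/3)P_{MedCo}.
Solving the two reaction functions simultaneously: (1 − (1/3)(1/3))P_{MedCo} = 18 + (1/3)·22, so (8/9)P_{MedCo} = 76/3 and P_{MedCo} = 28.5.
Then P_{RxPlus} = 22 + (1/3)·28.5 = 31.5.

28.5, 31.5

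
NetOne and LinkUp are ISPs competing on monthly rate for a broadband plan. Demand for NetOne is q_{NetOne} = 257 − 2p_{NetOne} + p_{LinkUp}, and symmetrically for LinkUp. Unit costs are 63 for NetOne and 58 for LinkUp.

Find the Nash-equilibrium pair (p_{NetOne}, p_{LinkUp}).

127, 125

NetOne's profit: π = (p_{NetOne} − 63)(257 − 2p_{NetOne} + p_{LinkUp}).
∂π/∂p_{NetOne} = 383 − 4p_{NetOne} + p_{LinkUp} = 0 ⇒ p_{NetOne} = 95.75 + 0.25p_{LinkUp}.
Similarly p_{LinkUp} = 93.25 + 0.25p_{NetOne}.
Substituting the second reaction function into the first: p_{NetOne} = 95.75 + 0.25(93.25 + 0.25p_{NetOne}), which gives 0.9375p_{NetOne} = 119.0625 ⇒ p_{NetOne} = 127.
Then p_{LinkUp} = 93.25 + 0.25·127 = 125.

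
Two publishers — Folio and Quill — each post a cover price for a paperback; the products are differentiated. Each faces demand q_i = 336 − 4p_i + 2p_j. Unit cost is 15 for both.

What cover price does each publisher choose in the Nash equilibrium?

66

Folio's profit: π = (p_{Folio} − 15)(336 − 4p_{Folio} + 2p_{Quill}).
∂π/∂p_{Folio} = 396 − 8p_{Folio} + 2p_{Quill} = 0 ⇒ p_{Folio} = 49.5 + 0.25p_{Quill}.
The game is symmetric, so in equilibrium p_{Quill} = p_{Folio}: the reaction function gives 0.75p_{Folio} = 49.5, hence p_{Folio} = 66.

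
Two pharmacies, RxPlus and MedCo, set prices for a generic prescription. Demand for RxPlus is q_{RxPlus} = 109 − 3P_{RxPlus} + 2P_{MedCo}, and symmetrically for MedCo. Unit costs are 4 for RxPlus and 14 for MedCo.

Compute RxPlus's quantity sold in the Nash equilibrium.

84.375

RxPlus's profit: π = (P_{RxPlus} − 4)(109 − 3P_{RxPlus} + 2P_{MedCo}).
∂π/∂P_{RxPlus} = 121 − 6P_{RxPlus} + 2P_{MedCo} = 0 ⇒ P_{RxPlus} = 121/6 + (1/3)P_{MedCo}.
Similarly P_{MedCo} = 151/6 + (1/3)P_{RxPlus}.
Solving the two reaction functions simultaneously: (1 − (1/3)(1/3))P_{RxPlus} = 121/6 + (1/3)·(151/6), so (8/9)P_{RxPlus} = 257/9 and P_{RxPlus} = 32.125.
Then P_{MedCo} = 151/6 + (1/3)·32.125 = 35.875.
q_{RxPlus} = 109 − 3·32.125 + 2·35.875 = 84.375.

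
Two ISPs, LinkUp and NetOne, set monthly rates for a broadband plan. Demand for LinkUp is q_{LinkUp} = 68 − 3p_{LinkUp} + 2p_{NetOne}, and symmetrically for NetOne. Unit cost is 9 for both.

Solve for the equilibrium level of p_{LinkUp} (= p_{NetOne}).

23.75

LinkUp's profit: π = (p_{LinkUp} − 9)(68 − 3p_{LinkUp} + 2p_{NetOne}).
∂π/∂p_{LinkUp} = 95 − 6p_{LinkUp} + 2p_{NetOne} = 0 ⇒ p_{LinkUp} = 95/6 + (1/3)p_{NetOne}.
Setting p_{LinkUp} = p_{NetOne} in the reaction function: p_{LinkUp} = 95/6 + (1/3)p_{LinkUp}, so p_{LinkUp} = (95/6) / (2/3) = 23.75.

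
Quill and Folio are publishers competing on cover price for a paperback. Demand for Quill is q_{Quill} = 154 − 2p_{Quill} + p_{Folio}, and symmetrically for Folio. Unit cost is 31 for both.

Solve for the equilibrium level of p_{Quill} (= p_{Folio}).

Quill's profit: π = (p_{Quill} − 31)(154 − 2p_{Quill} + p_{Folio}).
∂π/∂p_{Quill} = 216 − 4p_{Quill} + p_{Folio} = 0 ⇒ p_{Quill} = 54 + 0.25p_{Folio}.
By symmetry p_{Folio} = p_{Quill}; substituting into the reaction function, 0.75p_{Quill} = 54 and p_{Quill} = 72.

72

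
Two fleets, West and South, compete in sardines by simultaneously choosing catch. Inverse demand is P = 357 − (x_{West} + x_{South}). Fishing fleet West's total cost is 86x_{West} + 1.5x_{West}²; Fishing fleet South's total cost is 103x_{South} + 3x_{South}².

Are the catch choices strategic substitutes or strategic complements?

Fishing fleet West's profit: π = x_{West}(357 − (x_{West} + x_{South})) − 86x_{West} − 1.5x_{West}².
∂π/∂x_{West} = 271 − 5x_{West} − x_{South} = 0, so x_{West} = 54.2 − 0.2x_{South}.
The best-response slope dx_{West}/dx_{South} = −0.2 < 0: the reaction function is downward-sloping, so the choices are strategic substitutes.

strategic substitutes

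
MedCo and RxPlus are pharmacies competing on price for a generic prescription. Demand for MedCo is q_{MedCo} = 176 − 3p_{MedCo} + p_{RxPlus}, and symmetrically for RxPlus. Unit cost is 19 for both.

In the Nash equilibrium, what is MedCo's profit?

MedCo's profit: π = (p_{MedCo} − 19)(176 − 3p_{MedCo} + p_{RxPlus}).
∂π/∂p_{MedCo} = 233 − 6p_{MedCo} + p_{RxPlus} = 0 ⇒ p_{MedCo} = 233/6 + (1/6)p_{RxPlus}.
By symmetry p_{RxPlus} = p_{MedCo}; substituting into the reaction function, (5/6)p_{MedCo} = 233/6 and p_{MedCo} = 46.6.
q_{MedCo} = 176 − 3·46.6 + 46.6 = 82.8.
Profit = (46.6 − 19)·82.8 = 2285.28.

2285.28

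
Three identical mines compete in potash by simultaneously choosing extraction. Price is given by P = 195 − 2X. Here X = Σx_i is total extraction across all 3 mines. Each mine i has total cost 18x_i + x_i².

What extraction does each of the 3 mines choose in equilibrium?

17.7

A representative mine's profit is π_i = x_i(195 − 2X) − 18x_i − x_i², with X = x_i + Σ_{j≠i} x_j.
First-order condition: 177 − 6x_i − 2Σ_{j≠i} x_j = 0.
Imposing symmetry (x_j = x for all j) turns Σ_{j≠i} x_j into 2x, so 177 = 10x and x = 17.7.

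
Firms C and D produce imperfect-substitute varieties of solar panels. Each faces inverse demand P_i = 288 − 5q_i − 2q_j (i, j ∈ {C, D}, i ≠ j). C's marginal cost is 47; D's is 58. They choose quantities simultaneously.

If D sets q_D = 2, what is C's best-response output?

Firm C's profit: π = q_C(288 − 5q_C − 2q_D) − 47q_C.
∂π/∂q_C = 241 − 10q_C − 2q_D = 0 ⇒ q_C = 24.1 − 0.2q_D.
At q_D = 2: q_C = 24.1 − 0.2·2 = 23.7.

23.7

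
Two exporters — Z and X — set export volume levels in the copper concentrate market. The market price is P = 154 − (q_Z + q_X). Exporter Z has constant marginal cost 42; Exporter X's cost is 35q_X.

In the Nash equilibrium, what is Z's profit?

Exporter Z's profit: π = q_Z(154 − (q_Z + q_X)) − 42q_Z.
∂π/∂q_Z = 112 − 2q_Z − q_X = 0, so q_Z = 56 − 0.5q_X.
By the same steps for X: q_X = 59.5 − 0.5q_Z.
Plugging q_X into Z's best response: q_Z = 56 − 0.5(59.5 − 0.5q_Z) ⇒ 0.75q_Z = 26.25, so q_Z = 35.
Then q_X = 59.5 − 0.5·35 = 42.
Price P = 154 − 77 = 77.
Z's profit: (77 − 42)·35 = 1225.

1225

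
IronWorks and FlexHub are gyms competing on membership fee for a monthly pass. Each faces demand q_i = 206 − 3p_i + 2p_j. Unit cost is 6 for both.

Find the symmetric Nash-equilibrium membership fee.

56

IronWorks's profit: π = (p_{IronWorks} − 6)(206 − 3p_{IronWorks} + 2p_{FlexHub}).
∂π/∂p_{IronWorks} = 224 − 6p_{IronWorks} + 2p_{FlexHub} = 0 ⇒ p_{IronWorks} = 112/3 + (1/3)p_{FlexHub}.
By symmetry p_{FlexHub} = p_{IronWorks}; substituting into the reaction function, (2/3)p_{IronWorks} = 112/3 and p_{IronWorks} = 56.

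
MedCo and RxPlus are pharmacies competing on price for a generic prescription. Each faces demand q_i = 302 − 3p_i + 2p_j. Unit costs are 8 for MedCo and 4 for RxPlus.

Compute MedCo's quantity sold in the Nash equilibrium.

MedCo's profit: π = (p_{MedCo} − 8)(302 − 3p_{MedCo} + 2p_{RxPlus}).
∂π/∂p_{MedCo} = 326 − 6p_{MedCo} + 2p_{RxPlus} = 0 ⇒ p_{MedCo} = 163/3 + (1/3)p_{RxPlus}.
Similarly p_{RxPlus} = 157/3 + (1/3)p_{MedCo}.
Plugging p_{RxPlus} into MedCo's best response: p_{MedCo} = 163/3 + (1/3)(157/3 + (1/3)p_{MedCo}) ⇒ (8/9)p_{MedCo} = 646/9, so p_{MedCo} = 80.75.
Then p_{RxPlus} = 157/3 + (1/3)·80.75 = 79.25.
q_{MedCo} = 302 − 3·80.75 + 2·79.25 = 218.25.

218.25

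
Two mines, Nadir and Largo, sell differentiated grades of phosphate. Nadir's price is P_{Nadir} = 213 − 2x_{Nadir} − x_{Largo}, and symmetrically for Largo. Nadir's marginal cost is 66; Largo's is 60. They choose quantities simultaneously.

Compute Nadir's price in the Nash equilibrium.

Mine Nadir's profit: π = x_{Nadir}(213 − 2x_{Nadir} − x_{Largo}) − 66x_{Nadir}.
∂π/∂x_{Nadir} = 147 − 4x_{Nadir} − x_{Largo} = 0 ⇒ x_{Nadir} = 36.75 − 0.25x_{Largo}.
Similarly x_{Largo} = 38.25 − 0.25x_{Nadir}.
Plugging x_{Largo} into Nadir's best response: x_{Nadir} = 36.75 − 0.25(38.25 − 0.25x_{Nadir}) ⇒ 0.9375x_{Nadir} = 27.1875, so x_{Nadir} = 29.
Then x_{Largo} = 38.25 − 0.25·29 = 31.
P_{Nadir} = 213 − 2·29 − 31 = 124.

124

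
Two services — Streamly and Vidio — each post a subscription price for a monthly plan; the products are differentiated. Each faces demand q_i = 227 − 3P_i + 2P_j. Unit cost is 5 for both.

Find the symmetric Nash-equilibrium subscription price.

60.5

Streamly's profit: π = (P_{Streamly} − 5)(227 − 3P_{Streamly} + 2P_{Vidio}).
∂π/∂P_{Streamly} = 242 − 6P_{Streamly} + 2P_{Vidio} = 0 ⇒ P_{Streamly} = 121/3 + (1/3)P_{Vidio}.
By symmetry P_{Vidio} = P_{Streamly}; substituting into the reaction function, (2/3)P_{Streamly} = 121/3 and P_{Streamly} = 60.5.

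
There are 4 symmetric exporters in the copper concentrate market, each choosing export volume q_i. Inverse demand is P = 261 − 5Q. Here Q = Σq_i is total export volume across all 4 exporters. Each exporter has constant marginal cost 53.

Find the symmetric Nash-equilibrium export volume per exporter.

A representative exporter's profit is π_i = q_i(261 − 5Q) − 53q_i, with Q = q_i + Σ_{j≠i} q_j.
First-order condition: 208 − 10q_i − 5Σ_{j≠i} q_j = 0.
In a symmetric equilibrium every exporter chooses the same q, so Σ_{j≠i} q_j = 3q. The condition becomes 208 − 25q = 0, giving q = 208/25 = 8.32.

8.32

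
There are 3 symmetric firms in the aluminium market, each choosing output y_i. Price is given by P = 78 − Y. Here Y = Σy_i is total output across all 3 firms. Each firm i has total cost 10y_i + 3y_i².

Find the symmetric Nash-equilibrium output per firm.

6.8

A representative firm's profit is π_i = y_i(78 − Y) − 10y_i − 3y_i², with Y = y_i + Σ_{j≠i} y_j.
First-order condition: 68 − 8y_i − Σ_{j≠i} y_j = 0.
Imposing symmetry (y_j = y for all j) turns Σ_{j≠i} y_j into 2y, so 68 = 10y and y = 6.8.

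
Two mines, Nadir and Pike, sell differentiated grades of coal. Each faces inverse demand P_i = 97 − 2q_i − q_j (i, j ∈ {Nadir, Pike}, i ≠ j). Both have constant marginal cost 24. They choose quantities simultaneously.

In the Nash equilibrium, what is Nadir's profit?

Mine Nadir's profit: π = q_{Nadir}(97 − 2q_{Nadir} − q_{Pike}) − 24q_{Nadir}.
∂π/∂q_{Nadir} = 73 − 4q_{Nadir} − q_{Pike} = 0 ⇒ q_{Nadir} = 18.25 − 0.25q_{Pike}.
The game is symmetric, so in equilibrium q_{Pike} = q_{Nadir}: the reaction function gives 1.25q_{Nadir} = 18.25, hence q_{Nadir} = 14.6.
P_{Nadir} = 97 − 2·14.6 − 14.6 = 53.2.
Profit = (53.2 − 24)·14.6 = 426.32.

426.32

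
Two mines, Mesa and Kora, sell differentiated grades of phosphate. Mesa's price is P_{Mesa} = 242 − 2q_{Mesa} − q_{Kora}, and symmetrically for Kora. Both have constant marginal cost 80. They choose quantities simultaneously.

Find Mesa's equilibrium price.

144.8

Mine Mesa's profit: π = q_{Mesa}(242 − 2q_{Mesa} − q_{Kora}) − 80q_{Mesa}.
∂π/∂q_{Mesa} = 162 − 4q_{Mesa} − q_{Kora} = 0 ⇒ q_{Mesa} = 40.5 − 0.25q_{Kora}.
The game is symmetric, so in equilibrium q_{Kora} = q_{Mesa}: the reaction function gives 1.25q_{Mesa} = 40.5, hence q_{Mesa} = 32.4.
P_{Mesa} = 242 − 2·32.4 − 32.4 = 144.8.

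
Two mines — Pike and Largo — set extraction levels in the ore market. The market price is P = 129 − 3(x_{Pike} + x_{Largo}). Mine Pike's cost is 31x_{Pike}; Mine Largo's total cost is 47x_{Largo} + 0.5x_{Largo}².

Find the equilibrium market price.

71

Mine Pike's profit: π = x_{Pike}(129 − 3(x_{Pike} + x_{Largo})) − 31x_{Pike}.
∂π/∂x_{Pike} = 98 − 6x_{Pike} − 3x_{Largo} = 0, so x_{Pike} = 49/3 − 0.5x_{Largo}.
For Largo: ∂π/∂x_{Largo} = 82 − 7x_{Largo} − 3x_{Pike} = 0 ⇒ x_{Largo} = 82/7 − (3/7)x_{Pike}.
Plugging x_{Largo} into Pike's best response: x_{Pike} = 49/3 − 0.5(82/7 − (3/7)x_{Pike}) ⇒ (11/14)x_{Pike} = 220/21, so x_{Pike} = 40/3.
Then x_{Largo} = 82/7 − (3/7)·(40/3) = 6.
Equilibrium price: P = 129 − 3·(58/3) = 71.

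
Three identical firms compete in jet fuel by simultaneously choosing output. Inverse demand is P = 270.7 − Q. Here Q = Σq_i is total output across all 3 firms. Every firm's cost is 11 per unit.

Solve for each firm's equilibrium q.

64.925

A representative firm's profit is π_i = q_i(270.7 − Q) − 11q_i, with Q = q_i + Σ_{j≠i} q_j.
First-order condition: 259.7 − 2q_i − Σ_{j≠i} q_j = 0.
Imposing symmetry (q_j = q for all j) turns Σ_{j≠i} q_j into 2q, so 259.7 = 4q and q = 64.925.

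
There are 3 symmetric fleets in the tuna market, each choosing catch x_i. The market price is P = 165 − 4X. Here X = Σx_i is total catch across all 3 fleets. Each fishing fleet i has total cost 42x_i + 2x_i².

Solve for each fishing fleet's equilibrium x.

6.15

A representative fishing fleet's profit is π_i = x_i(165 − 4X) − 42x_i − 2x_i², with X = x_i + Σ_{j≠i} x_j.
First-order condition: 123 − 12x_i − 4Σ_{j≠i} x_j = 0.
In a symmetric equilibrium every fishing fleet chooses the same x, so Σ_{j≠i} x_j = 2x. The condition becomes 123 − 20x = 0, giving x = 123/20 = 6.15.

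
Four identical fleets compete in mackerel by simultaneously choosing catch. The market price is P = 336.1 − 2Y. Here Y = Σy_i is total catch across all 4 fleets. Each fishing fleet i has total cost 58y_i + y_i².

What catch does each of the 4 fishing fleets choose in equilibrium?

A representative fishing fleet's profit is π_i = y_i(336.1 − 2Y) − 58y_i − y_i², with Y = y_i + Σ_{j≠i} y_j.
First-order condition: 278.1 − 6y_i − 2Σ_{j≠i} y_j = 0.
In a symmetric equilibrium every fishing fleet chooses the same y, so Σ_{j≠i} y_j = 3y. The condition becomes 278.1 − 12y = 0, giving y = 278.1/12 = 23.175.

23.175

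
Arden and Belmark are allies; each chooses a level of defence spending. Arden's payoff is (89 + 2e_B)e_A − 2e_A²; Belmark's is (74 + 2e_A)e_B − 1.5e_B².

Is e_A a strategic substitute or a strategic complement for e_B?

strategic complements

Expanding Arden's payoff: 89e_A + 2e_Be_A − 2e_A².
∂π/∂e_A = 89 + 2e_B − 4e_A = 0, so e_A = 22.25 + 0.5e_B.
The best-response slope de_A/de_B = 0.5 > 0: the reaction function is upward-sloping, so the choices are strategic complements.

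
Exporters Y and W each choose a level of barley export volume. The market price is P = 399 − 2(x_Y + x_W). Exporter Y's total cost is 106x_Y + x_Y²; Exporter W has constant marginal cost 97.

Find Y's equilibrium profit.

2419.68

Exporter Y's profit: π = x_Y(399 − 2(x_Y + x_W)) − 106x_Y − x_Y².
∂π/∂x_Y = 293 − 6x_Y − 2x_W = 0, so x_Y = 293/6 − (1/3)x_W.
For W: ∂π/∂x_W = 302 − 4x_W − 2x_Y = 0 ⇒ x_W = 75.5 − 0.5x_Y.
Plugging x_W into Y's best response: x_Y = 293/6 − (1/3)(75.5 − 0.5x_Y) ⇒ (5/6)x_Y = 71/3, so x_Y = 28.4.
Then x_W = 75.5 − 0.5·28.4 = 61.3.
Price P = 399 − 2·89.7 = 219.6.
Y's profit: (219.6 − 106)·28.4 − (28.4)² = 2419.68.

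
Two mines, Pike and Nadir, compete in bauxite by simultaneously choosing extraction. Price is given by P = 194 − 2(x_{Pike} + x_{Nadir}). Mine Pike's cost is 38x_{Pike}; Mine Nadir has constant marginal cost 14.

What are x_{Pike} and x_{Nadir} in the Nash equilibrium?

Mine Pike's profit: π = x_{Pike}(194 − 2(x_{Pike} + x_{Nadir})) − 38x_{Pike}.
∂π/∂x_{Pike} = 156 − 4x_{Pike} − 2x_{Nadir} = 0, so x_{Pike} = 39 − 0.5x_{Nadir}.
By the same steps for Nadir: x_{Nadir} = 45 − 0.5x_{Pike}.
Plugging x_{Nadir} into Pike's best response: x_{Pike} = 39 − 0.5(45 − 0.5x_{Pike}) ⇒ 0.75x_{Pike} = 16.5, so x_{Pike} = 22.
Then x_{Nadir} = 45 − 0.5·22 = 34.

22, 34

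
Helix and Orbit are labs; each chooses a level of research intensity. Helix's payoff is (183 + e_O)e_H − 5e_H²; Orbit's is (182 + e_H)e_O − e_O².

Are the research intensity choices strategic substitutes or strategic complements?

Expanding Helix's payoff: 183e_H + e_Oe_H − 5e_H².
∂π/∂e_H = 183 + e_O − 10e_H = 0, so e_H = 18.3 + 0.1e_O.
The best-response slope de_H/de_O = 0.1 > 0: the reaction function is upward-sloping, so the choices are strategic complements.

strategic complements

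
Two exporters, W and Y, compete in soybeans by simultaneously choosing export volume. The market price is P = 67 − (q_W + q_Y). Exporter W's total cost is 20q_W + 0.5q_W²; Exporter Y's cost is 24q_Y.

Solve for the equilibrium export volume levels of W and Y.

Exporter W's profit: π = q_W(67 − (q_W + q_Y)) − 20q_W − 0.5q_W².
∂π/∂q_W = 47 − 3q_W − q_Y = 0, so q_W = 47/3 − (1/3)q_Y.
For Y: ∂π/∂q_Y = 43 − 2q_Y − q_W = 0 ⇒ q_Y = 21.5 − 0.5q_W.
Plugging q_Y into W's best response: q_W = 47/3 − (1/3)(21.5 − 0.5q_W) ⇒ (5/6)q_W = 8.5, so q_W = 10.2.
Then q_Y = 21.5 − 0.5·10.2 = 16.4.

10.2, 16.4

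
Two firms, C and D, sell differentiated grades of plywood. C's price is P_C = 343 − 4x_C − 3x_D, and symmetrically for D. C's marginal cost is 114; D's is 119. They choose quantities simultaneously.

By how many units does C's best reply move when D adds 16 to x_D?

Firm C's profit: π = x_C(343 − 4x_C − 3x_D) − 114x_C.
∂π/∂x_C = 229 − 8x_C − 3x_D = 0 ⇒ x_C = 28.625 − 0.375x_D.
The reaction-function slope is −0.375, so a 16-unit rise in x_D moves x_C by −0.375 × 16 = −6. C's best response falls — the actions are strategic substitutes.

-6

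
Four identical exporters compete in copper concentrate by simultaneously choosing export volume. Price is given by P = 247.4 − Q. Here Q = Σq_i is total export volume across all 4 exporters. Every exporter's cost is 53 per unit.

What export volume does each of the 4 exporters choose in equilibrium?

38.88

A representative exporter's profit is π_i = q_i(247.4 − Q) − 53q_i, with Q = q_i + Σ_{j≠i} q_j.
First-order condition: 194.4 − 2q_i − Σ_{j≠i} q_j = 0.
With identical exporters, set every q_j = q: then 194.4 − 2q − 3q = 0, i.e. q = 194.4/5 = 38.88.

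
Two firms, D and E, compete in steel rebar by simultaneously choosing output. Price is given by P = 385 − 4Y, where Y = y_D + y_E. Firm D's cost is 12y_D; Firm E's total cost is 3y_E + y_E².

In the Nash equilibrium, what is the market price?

Firm D's profit: π = y_D(385 − 4(y_D + y_E)) − 12y_D.
∂π/∂y_D = 373 − 8y_D − 4y_E = 0, so y_D = 46.625 − 0.5y_E.
For E: ∂π/∂y_E = 382 − 10y_E − 4y_D = 0 ⇒ y_E = 38.2 − 0.4y_D.
Plugging y_E into D's best response: y_D = 46.625 − 0.5(38.2 − 0.4y_D) ⇒ 0.8y_D = 27.525, so y_D = 1101/32.
Then y_E = 38.2 − 0.4·(1101/32) = 24.4375.
Equilibrium price: P = 385 − 4·(1883/32) = 149.625.

149.625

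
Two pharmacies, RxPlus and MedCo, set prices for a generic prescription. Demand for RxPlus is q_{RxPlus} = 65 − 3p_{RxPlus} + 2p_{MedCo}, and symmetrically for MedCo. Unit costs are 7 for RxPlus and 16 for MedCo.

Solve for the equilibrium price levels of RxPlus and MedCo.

RxPlus's profit: π = (p_{RxPlus} − 7)(65 − 3p_{RxPlus} + 2p_{MedCo}).
∂π/∂p_{RxPlus} = 86 − 6p_{RxPlus} + 2p_{MedCo} = 0 ⇒ p_{RxPlus} = 43/3 + (1/3)p_{MedCo}.
Similarly p_{MedCo} = 113/6 + (1/3)p_{RxPlus}.
Solving the two reaction functions simultaneously: (1 − (1/3)(1/3))p_{RxPlus} = 43/3 + (1/3)·(113/6), so (8/9)p_{RxPlus} = 371/18 and p_{RxPlus} = 23.1875.
Then p_{MedCo} = 113/6 + (1/3)·23.1875 = 26.5625.

23.1875, 26.5625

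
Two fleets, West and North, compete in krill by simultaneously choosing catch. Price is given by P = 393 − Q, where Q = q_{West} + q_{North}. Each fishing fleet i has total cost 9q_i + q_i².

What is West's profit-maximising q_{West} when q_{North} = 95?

72.25

Fishing fleet West's profit: π = q_{West}(393 − (q_{West} + q_{North})) − 9q_{West} − q_{West}².
∂π/∂q_{West} = 384 − 4q_{West} − q_{North} = 0, so q_{West} = 96 − 0.25q_{North}.
At q_{North} = 95: q_{West} = 96 − 0.25·95 = 72.25.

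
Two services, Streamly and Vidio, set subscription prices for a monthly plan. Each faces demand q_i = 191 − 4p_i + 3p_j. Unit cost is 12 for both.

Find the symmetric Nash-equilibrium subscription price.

Streamly's profit: π = (p_{Streamly} − 12)(191 − 4p_{Streamly} + 3p_{Vidio}).
∂π/∂p_{Streamly} = 239 − 8p_{Streamly} + 3p_{Vidio} = 0 ⇒ p_{Streamly} = 29.875 + 0.375p_{Vidio}.
The game is symmetric, so in equilibrium p_{Vidio} = p_{Streamly}: the reaction function gives 0.625p_{Streamly} = 29.875, hence p_{Streamly} = 47.8.

47.8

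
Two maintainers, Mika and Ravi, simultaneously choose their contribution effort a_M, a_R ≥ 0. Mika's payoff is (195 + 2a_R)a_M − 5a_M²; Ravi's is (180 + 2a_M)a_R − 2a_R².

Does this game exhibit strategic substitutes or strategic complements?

strategic complements

Expanding Mika's payoff: 195a_M + 2a_Ra_M − 5a_M².
∂π/∂a_M = 195 + 2a_R − 10a_M = 0, so a_M = 19.5 + 0.2a_R.
The best-response slope da_M/da_R = 0.2 > 0: the reaction function is upward-sloping, so the choices are strategic complements.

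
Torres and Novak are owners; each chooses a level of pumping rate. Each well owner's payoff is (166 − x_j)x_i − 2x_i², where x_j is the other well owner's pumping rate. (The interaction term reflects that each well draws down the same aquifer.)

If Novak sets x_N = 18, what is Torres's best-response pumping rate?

Torres's payoff is (166 − x_N)x_T − 2x_T².
∂π/∂x_T = 166 − x_N − 4x_T = 0, so x_T = 41.5 − 0.25x_N.
At x_N = 18: x_T = 41.5 − 0.25·18 = 37.

37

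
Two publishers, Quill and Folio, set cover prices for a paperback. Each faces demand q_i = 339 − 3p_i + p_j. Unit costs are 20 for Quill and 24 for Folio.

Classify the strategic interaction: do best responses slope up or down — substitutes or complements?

strategic complements

Quill's profit: π = (p_{Quill} − 20)(339 − 3p_{Quill} + p_{Folio}).
∂π/∂p_{Quill} = 399 − 6p_{Quill} + p_{Folio} = 0 ⇒ p_{Quill} = 66.5 + (1/6)p_{Folio}.
The best-response slope dp_{Quill}/dp_{Folio} = 1/6 > 0: the reaction function is upward-sloping, so the choices are strategic complements.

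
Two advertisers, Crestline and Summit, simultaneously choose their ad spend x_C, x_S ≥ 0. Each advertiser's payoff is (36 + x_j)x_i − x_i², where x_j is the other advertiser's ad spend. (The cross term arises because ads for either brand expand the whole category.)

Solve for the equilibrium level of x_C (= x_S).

Crestline's payoff is (36 + x_S)x_C − x_C².
∂π/∂x_C = 36 + x_S − 2x_C = 0, so x_C = 18 + 0.5x_S.
By symmetry x_S = x_C; substituting into the reaction function, 0.5x_C = 18 and x_C = 36.

36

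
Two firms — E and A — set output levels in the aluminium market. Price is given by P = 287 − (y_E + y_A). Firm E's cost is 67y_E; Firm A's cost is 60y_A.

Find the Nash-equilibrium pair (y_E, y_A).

Firm E's profit: π = y_E(287 − (y_E + y_A)) − 67y_E.
∂π/∂y_E = 220 − 2y_E − y_A = 0, so y_E = 110 − 0.5y_A.
By the same steps for A: y_A = 113.5 − 0.5y_E.
Substituting the second reaction function into the first: y_E = 110 − 0.5(113.5 − 0.5y_E), which gives 0.75y_E = 53.25 ⇒ y_E = 71.
Then y_A = 113.5 − 0.5·71 = 78.

71, 78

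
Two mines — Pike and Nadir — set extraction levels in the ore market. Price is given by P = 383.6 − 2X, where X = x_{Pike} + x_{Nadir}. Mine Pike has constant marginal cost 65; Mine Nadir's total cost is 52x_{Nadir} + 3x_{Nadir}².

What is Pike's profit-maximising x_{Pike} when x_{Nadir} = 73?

43.15

Mine Pike's profit: π = x_{Pike}(383.6 − 2(x_{Pike} + x_{Nadir})) − 65x_{Pike}.
∂π/∂x_{Pike} = 318.6 − 4x_{Pike} − 2x_{Nadir} = 0, so x_{Pike} = 79.65 − 0.5x_{Nadir}.
At x_{Nadir} = 73: x_{Pike} = 79.65 − 0.5·73 = 43.15.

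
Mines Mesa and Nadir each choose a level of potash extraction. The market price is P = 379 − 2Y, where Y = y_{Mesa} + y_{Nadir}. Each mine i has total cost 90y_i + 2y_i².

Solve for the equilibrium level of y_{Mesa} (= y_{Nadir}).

28.9

Mine Mesa's profit: π = y_{Mesa}(379 − 2(y_{Mesa} + y_{Nadir})) − 90y_{Mesa} − 2y_{Mesa}².
∂π/∂y_{Mesa} = 289 − 8y_{Mesa} − 2y_{Nadir} = 0, so y_{Mesa} = 36.125 − 0.25y_{Nadir}.
Setting y_{Mesa} = y_{Nadir} in the reaction function: y_{Mesa} = 36.125 − 0.25y_{Mesa}, so y_{Mesa} = 36.125 / 1.25 = 28.9.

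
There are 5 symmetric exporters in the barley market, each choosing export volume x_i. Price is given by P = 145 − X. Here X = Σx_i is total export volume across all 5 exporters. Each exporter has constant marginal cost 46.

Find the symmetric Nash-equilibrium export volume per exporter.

16.5

A representative exporter's profit is π_i = x_i(145 − X) − 46x_i, with X = x_i + Σ_{j≠i} x_j.
First-order condition: 99 − 2x_i − Σ_{j≠i} x_j = 0.
With identical exporters, set every x_j = x: then 99 − 2x − 4x = 0, i.e. x = 99/6 = 16.5.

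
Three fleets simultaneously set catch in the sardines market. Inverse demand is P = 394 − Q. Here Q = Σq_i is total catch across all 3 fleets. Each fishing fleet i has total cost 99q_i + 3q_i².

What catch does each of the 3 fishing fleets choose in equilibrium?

A representative fishing fleet's profit is π_i = q_i(394 − Q) − 99q_i − 3q_i², with Q = q_i + Σ_{j≠i} q_j.
First-order condition: 295 − 8q_i − Σ_{j≠i} q_j = 0.
In a symmetric equilibrium every fishing fleet chooses the same q, so Σ_{j≠i} q_j = 2q. The condition becomes 295 − 10q = 0, giving q = 295/10 = 29.5.

29.5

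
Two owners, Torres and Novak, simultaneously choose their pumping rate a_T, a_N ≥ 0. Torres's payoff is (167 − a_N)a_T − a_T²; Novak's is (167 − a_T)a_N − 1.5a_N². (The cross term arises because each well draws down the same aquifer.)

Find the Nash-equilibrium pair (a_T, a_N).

66.8, 33.4

Expanding Torres's payoff: 167a_T − a_Na_T − a_T².
∂π/∂a_T = 167 − a_N − 2a_T = 0, so a_T = 83.5 − 0.5a_N.
Likewise for Novak: a_N = 167/3 − (1/3)a_T.
Plugging a_N into Torres's best response: a_T = 83.5 − 0.5(167/3 − (1/3)a_T) ⇒ (5/6)a_T = 167/3, so a_T = 66.8.
Then a_N = 167/3 − (1/3)·66.8 = 33.4.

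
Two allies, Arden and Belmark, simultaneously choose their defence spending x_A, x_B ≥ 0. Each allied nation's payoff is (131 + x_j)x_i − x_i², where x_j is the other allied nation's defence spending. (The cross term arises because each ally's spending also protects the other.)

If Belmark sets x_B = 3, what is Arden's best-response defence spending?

Arden's payoff is (131 + x_B)x_A − x_A².
∂π/∂x_A = 131 + x_B − 2x_A = 0, so x_A = 65.5 + 0.5x_B.
At x_B = 3: x_A = 65.5 + 0.5·3 = 67.

67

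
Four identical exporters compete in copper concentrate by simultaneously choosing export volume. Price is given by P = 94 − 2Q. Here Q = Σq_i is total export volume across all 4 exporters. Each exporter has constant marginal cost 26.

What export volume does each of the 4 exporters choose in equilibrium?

6.8

A representative exporter's profit is π_i = q_i(94 − 2Q) − 26q_i, with Q = q_i + Σ_{j≠i} q_j.
First-order condition: 68 − 4q_i − 2Σ_{j≠i} q_j = 0.
With identical exporters, set every q_j = q: then 68 − 4q − 6q = 0, i.e. q = 68/10 = 6.8.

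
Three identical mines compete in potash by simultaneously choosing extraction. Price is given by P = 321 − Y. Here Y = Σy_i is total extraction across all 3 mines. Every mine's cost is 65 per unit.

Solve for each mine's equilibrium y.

A representative mine's profit is π_i = y_i(321 − Y) − 65y_i, with Y = y_i + Σ_{j≠i} y_j.
First-order condition: 256 − 2y_i − Σ_{j≠i} y_j = 0.
With identical mines, set every y_j = y: then 256 − 2y − 2y = 0, i.e. y = 256/4 = 64.

64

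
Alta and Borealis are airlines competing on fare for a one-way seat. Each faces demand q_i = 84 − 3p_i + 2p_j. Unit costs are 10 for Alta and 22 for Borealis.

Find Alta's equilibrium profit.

Alta's profit: π = (p_{Alta} − 10)(84 − 3p_{Alta} + 2p_{Borealis}).
∂π/∂p_{Alta} = 114 − 6p_{Alta} + 2p_{Borealis} = 0 ⇒ p_{Alta} = 19 + (1/3)p_{Borealis}.
Similarly p_{Borealis} = 25 + (1/3)p_{Alta}.
Plugging p_{Borealis} into Alta's best response: p_{Alta} = 19 + (1/3)(25 + (1/3)p_{Alta}) ⇒ (8/9)p_{Alta} = 82/3, so p_{Alta} = 30.75.
Then p_{Borealis} = 25 + (1/3)·30.75 = 35.25.
q_{Alta} = 84 − 3·30.75 + 2·35.25 = 62.25.
Profit = (30.75 − 10)·62.25 = 1291.6875.

1291.6875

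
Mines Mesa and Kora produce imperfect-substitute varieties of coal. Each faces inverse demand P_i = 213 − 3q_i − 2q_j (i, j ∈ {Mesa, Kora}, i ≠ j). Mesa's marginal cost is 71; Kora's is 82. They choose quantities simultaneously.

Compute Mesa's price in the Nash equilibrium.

126.3125

Mine Mesa's profit: π = q_{Mesa}(213 − 3q_{Mesa} − 2q_{Kora}) − 71q_{Mesa}.
∂π/∂q_{Mesa} = 142 − 6q_{Mesa} − 2q_{Kora} = 0 ⇒ q_{Mesa} = 71/3 − (1/3)q_{Kora}.
Similarly q_{Kora} = 131/6 − (1/3)q_{Mesa}.
Solving the two reaction functions simultaneously: (1 − (−1/3)(−1/3))q_{Mesa} = 71/3 − (1/3)·(131/6), so (8/9)q_{Mesa} = 295/18 and q_{Mesa} = 18.4375.
Then q_{Kora} = 131/6 − (1/3)·18.4375 = 15.6875.
P_{Mesa} = 213 − 3·18.4375 − 2·15.6875 = 126.3125.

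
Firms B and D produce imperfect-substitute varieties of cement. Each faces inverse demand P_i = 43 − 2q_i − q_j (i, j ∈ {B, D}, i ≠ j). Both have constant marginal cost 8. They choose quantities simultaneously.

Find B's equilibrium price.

22

Firm B's profit: π = q_B(43 − 2q_B − q_D) − 8q_B.
∂π/∂q_B = 35 − 4q_B − q_D = 0 ⇒ q_B = 8.75 − 0.25q_D.
By symmetry q_D = q_B; substituting into the reaction function, 1.25q_B = 8.75 and q_B = 7.
P_B = 43 − 2·7 − 7 = 22.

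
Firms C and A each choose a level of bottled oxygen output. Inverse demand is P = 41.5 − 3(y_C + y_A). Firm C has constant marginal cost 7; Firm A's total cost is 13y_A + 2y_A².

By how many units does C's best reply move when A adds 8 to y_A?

Firm C's profit: π = y_C(41.5 − 3(y_C + y_A)) − 7y_C.
∂π/∂y_C = 34.5 − 6y_C − 3y_A = 0, so y_C = 5.75 − 0.5y_A.
The reaction-function slope is −0.5, so an 8-unit rise in y_A moves y_C by −0.5 × 8 = −4. C's best response falls — the actions are strategic substitutes.

-4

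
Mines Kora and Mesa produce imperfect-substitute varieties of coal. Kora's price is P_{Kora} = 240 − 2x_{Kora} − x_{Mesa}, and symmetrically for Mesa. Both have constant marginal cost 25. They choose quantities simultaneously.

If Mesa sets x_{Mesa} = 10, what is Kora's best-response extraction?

51.25

Mine Kora's profit: π = x_{Kora}(240 − 2x_{Kora} − x_{Mesa}) − 25x_{Kora}.
∂π/∂x_{Kora} = 215 − 4x_{Kora} − x_{Mesa} = 0 ⇒ x_{Kora} = 53.75 − 0.25x_{Mesa}.
At x_{Mesa} = 10: x_{Kora} = 53.75 − 0.25·10 = 51.25.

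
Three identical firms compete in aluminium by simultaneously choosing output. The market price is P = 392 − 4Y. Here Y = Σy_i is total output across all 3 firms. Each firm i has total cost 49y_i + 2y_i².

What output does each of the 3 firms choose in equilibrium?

A representative firm's profit is π_i = y_i(392 − 4Y) − 49y_i − 2y_i², with Y = y_i + Σ_{j≠i} y_j.
First-order condition: 343 − 12y_i − 4Σ_{j≠i} y_j = 0.
In a symmetric equilibrium every firm chooses the same y, so Σ_{j≠i} y_j = 2y. The condition becomes 343 − 20y = 0, giving y = 343/20 = 17.15.

17.15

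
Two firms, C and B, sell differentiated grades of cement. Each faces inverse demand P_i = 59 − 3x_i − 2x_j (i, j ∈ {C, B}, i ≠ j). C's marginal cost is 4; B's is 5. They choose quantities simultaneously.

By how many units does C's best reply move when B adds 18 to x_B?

-6

Firm C's profit: π = x_C(59 − 3x_C − 2x_B) − 4x_C.
∂π/∂x_C = 55 − 6x_C − 2x_B = 0 ⇒ x_C = 55/6 − (1/3)x_B.
The reaction-function slope is −1/3, so an 18-unit rise in x_B moves x_C by −1/3 × 18 = −6. C's best response falls — the actions are strategic substitutes.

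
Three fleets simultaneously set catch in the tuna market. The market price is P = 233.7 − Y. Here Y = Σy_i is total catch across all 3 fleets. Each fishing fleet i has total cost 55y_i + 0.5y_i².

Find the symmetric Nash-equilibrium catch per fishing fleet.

35.74

A representative fishing fleet's profit is π_i = y_i(233.7 − Y) − 55y_i − 0.5y_i², with Y = y_i + Σ_{j≠i} y_j.
First-order condition: 178.7 − 3y_i − Σ_{j≠i} y_j = 0.
In a symmetric equilibrium every fishing fleet chooses the same y, so Σ_{j≠i} y_j = 2y. The condition becomes 178.7 − 5y = 0, giving y = 178.7/5 = 35.74.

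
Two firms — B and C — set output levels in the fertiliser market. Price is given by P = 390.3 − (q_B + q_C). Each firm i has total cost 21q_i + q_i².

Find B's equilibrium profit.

Firm B's profit: π = q_B(390.3 − (q_B + q_C)) − 21q_B − q_B².
∂π/∂q_B = 369.3 − 4q_B − q_C = 0, so q_B = 92.325 − 0.25q_C.
Setting q_B = q_C in the reaction function: q_B = 92.325 − 0.25q_B, so q_B = 92.325 / 1.25 = 73.86.
Price P = 390.3 − 147.72 = 242.58.
B's profit: (242.58 − 21)·73.86 − (73.86)² = 10910.5992.

10910.5992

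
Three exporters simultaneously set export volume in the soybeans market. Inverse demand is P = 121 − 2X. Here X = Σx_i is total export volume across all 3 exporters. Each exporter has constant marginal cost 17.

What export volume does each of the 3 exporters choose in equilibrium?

13

A representative exporter's profit is π_i = x_i(121 − 2X) − 17x_i, with X = x_i + Σ_{j≠i} x_j.
First-order condition: 104 − 4x_i − 2Σ_{j≠i} x_j = 0.
Imposing symmetry (x_j = x for all j) turns Σ_{j≠i} x_j into 2x, so 104 = 8x and x = 13.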